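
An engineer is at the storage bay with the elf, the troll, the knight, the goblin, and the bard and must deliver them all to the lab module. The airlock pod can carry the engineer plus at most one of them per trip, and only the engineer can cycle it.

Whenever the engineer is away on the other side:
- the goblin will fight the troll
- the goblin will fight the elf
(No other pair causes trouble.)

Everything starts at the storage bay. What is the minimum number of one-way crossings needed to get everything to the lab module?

11

Counting alone: the engineer can take at most 1 across per trip to the lab module, so moving all 5 needs at least 5 loaded trips out, with a return between consecutive ones — at least 9 crossings.
The safety rule pushes this higher. Following every safe sequence of crossings, the most of the 5 that can be at the lab module as the airlock pod arrives there on crossing 9 is 4 — never all 5.
So no plan with fewer than 11 crossings exists, and this one achieves 11:
1. Engineer goes to the lab module with the goblin.
2. Engineer goes back to the storage bay alone.
3. Engineer goes to the lab module with the elf.
4. Engineer goes back to the storage bay with the goblin.
5. Engineer goes to the lab module with the troll.
6. Engineer goes back to the storage bay alone.
7. Engineer goes to the lab module with the knight.
8. Engineer goes back to the storage bay alone.
9. Engineer goes to the lab module with the bard.
10. Engineer goes back to the storage bay alone.
11. Engineer goes to the lab module with the goblin.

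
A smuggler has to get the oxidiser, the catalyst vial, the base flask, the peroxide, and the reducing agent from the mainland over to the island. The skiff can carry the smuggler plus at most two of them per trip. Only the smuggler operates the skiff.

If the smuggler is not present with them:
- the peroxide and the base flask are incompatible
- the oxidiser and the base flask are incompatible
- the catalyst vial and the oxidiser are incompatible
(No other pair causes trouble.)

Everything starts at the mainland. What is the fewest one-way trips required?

Counting alone: the smuggler can take at most 2 across per trip to the island, so moving all 5 needs at least 3 loaded trips out, with a return between consecutive ones — at least 5 crossings.
The plan below uses exactly 5 crossings, so it is optimal:
1. Smuggler goes to the island with the base flask and the oxidiser.  [the mainland: the catalyst vial, the peroxide, the reducing agent | the island: the base flask, the oxidiser]
2. Smuggler goes back to the mainland with the oxidiser.  [the mainland: the catalyst vial, the oxidiser, the peroxide, the reducing agent | the island: the base flask]
3. Smuggler goes to the island with the catalyst vial and the reducing agent.  [the mainland: the oxidiser, the peroxide | the island: the base flask, the catalyst vial, the reducing agent]
4. Smuggler goes back to the mainland alone.  [the mainland: the oxidiser, the peroxide | the island: the base flask, the catalyst vial, the reducing agent]
5. Smuggler goes to the island with the oxidiser and the peroxide.  [the mainland: — | the island: the base flask, the catalyst vial, the oxidiser, the peroxide, the reducing agent]

5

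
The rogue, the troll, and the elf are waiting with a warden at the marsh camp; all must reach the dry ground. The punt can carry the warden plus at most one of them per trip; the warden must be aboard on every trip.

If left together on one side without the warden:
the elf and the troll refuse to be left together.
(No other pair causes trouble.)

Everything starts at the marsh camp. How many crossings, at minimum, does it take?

Counting alone: the warden can take at most 1 across per trip to the dry ground, so moving all 3 needs at least 3 loaded trips out, with a return between consecutive ones — at least 5 crossings.
The plan below uses exactly 5 crossings, so it is optimal:
1. Warden goes to the dry ground with the troll.
2. Warden goes back to the marsh camp alone.
3. Warden goes to the dry ground with the rogue.
4. Warden goes back to the marsh camp alone.
5. Warden goes to the dry ground with the elf.

5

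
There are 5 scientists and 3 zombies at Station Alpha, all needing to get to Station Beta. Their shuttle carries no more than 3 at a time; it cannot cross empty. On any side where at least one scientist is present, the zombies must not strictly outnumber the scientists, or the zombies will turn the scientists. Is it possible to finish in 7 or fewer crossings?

Yes — this plan uses 7 crossings (≤ 7):
1. 2 zombies → Station Beta.  (Station Alpha: 5S 1Z; Station Beta: 0S 2Z)
2. 1 zombie ← Station Alpha.  (Station Alpha: 5S 2Z; Station Beta: 0S 1Z)
3. 2 scientists and 1 zombie → Station Beta.  (Station Alpha: 3S 1Z; Station Beta: 2S 2Z)
4. 1 zombie ← Station Alpha.  (Station Alpha: 3S 2Z; Station Beta: 2S 1Z)
5. 1 scientist and 2 zombies → Station Beta.  (Station Alpha: 2S 0Z; Station Beta: 3S 3Z)
6. 1 zombie ← Station Alpha.  (Station Alpha: 2S 1Z; Station Beta: 3S 2Z)
7. 2 scientists and 1 zombie → Station Beta.  (Station Alpha: 0S 0Z; Station Beta: 5S 3Z)

Yes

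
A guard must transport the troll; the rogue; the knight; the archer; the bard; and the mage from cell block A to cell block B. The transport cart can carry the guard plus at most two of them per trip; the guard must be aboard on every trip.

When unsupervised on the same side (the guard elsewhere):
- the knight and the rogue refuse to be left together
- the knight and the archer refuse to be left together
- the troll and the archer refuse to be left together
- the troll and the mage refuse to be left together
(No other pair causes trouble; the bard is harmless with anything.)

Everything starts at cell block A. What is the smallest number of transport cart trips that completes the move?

Counting alone: the guard can take at most 2 across per trip to cell block B, so moving all 6 needs at least 3 loaded trips out, with a return between consecutive ones — at least 5 crossings.
The safety rule pushes this higher. Following every safe sequence of crossings, the most of the 6 that can be at cell block B as the transport cart arrives there on crossing 5 is 5 — never all 6.
So no plan with fewer than 7 crossings exists, and this one achieves 7:
1. Guard goes to cell block B with the knight and the troll.  [cell block A: the archer, the bard, the mage, the rogue | cell block B: the knight, the troll]
2. Guard goes back to cell block A alone.  [cell block A: the archer, the bard, the mage, the rogue | cell block B: the knight, the troll]
3. Guard goes to cell block B with the archer and the rogue.  [cell block A: the bard, the mage | cell block B: the archer, the knight, the rogue, the troll]
4. Guard goes back to cell block A with the knight and the troll.  [cell block A: the bard, the knight, the mage, the troll | cell block B: the archer, the rogue]
5. Guard goes to cell block B with the bard and the mage.  [cell block A: the knight, the troll | cell block B: the archer, the bard, the mage, the rogue]
6. Guard goes back to cell block A alone.  [cell block A: the knight, the troll | cell block B: the archer, the bard, the mage, the rogue]
7. Guard goes to cell block B with the knight and the troll.  [cell block A: — | cell block B: the archer, the bard, the knight, the mage, the rogue, the troll]

7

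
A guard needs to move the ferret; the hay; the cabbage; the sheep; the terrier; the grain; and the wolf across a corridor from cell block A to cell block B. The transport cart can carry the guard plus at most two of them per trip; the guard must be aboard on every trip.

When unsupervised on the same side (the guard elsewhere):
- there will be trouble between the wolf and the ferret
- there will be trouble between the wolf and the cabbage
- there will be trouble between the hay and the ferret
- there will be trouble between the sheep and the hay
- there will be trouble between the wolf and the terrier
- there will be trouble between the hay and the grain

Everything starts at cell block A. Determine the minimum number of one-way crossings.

Counting alone: the guard can take at most 2 across per trip to cell block B, so moving all 7 needs at least 4 loaded trips out, with a return between consecutive ones — at least 7 crossings.
The safety rule pushes this higher. Following every safe sequence of crossings, the most of the 7 that can be at cell block B as the transport cart arrives there on crossing 7 is 6 — never all 7.
So no plan with fewer than 9 crossings exists, and this one achieves 9:
1. Guard goes to cell block B with the hay and the wolf.
2. Guard goes back to cell block A alone.
3. Guard goes to cell block B with the cabbage.
4. Guard goes back to cell block A with the wolf.
5. Guard goes to cell block B with the ferret and the terrier.
6. Guard goes back to cell block A with the hay.
7. Guard goes to cell block B with the grain and the sheep.
8. Guard goes back to cell block A alone.
9. Guard goes to cell block B with the hay and the wolf.

9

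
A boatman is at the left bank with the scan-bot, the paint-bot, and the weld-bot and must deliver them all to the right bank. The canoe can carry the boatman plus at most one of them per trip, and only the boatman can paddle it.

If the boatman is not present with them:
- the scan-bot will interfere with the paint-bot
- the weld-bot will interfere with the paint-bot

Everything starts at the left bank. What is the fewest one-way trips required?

Counting alone: the boatman can take at most 1 across per trip to the right bank, so moving all 3 needs at least 3 loaded trips out, with a return between consecutive ones — at least 5 crossings.
The safety rule pushes this higher. Following every safe sequence of crossings, the most of the 3 that can be at the right bank as the canoe arrives there on crossing 5 is 2 — never all 3.
So no plan with fewer than 7 crossings exists, and this one achieves 7:
1. Boatman goes to the right bank with the paint-bot.  [the left bank: the scan-bot, the weld-bot | the right bank: the paint-bot]
2. Boatman goes back to the left bank alone.  [the left bank: the scan-bot, the weld-bot | the right bank: the paint-bot]
3. Boatman goes to the right bank with the scan-bot.  [the left bank: the weld-bot | the right bank: the paint-bot, the scan-bot]
4. Boatman goes back to the left bank with the paint-bot.  [the left bank: the paint-bot, the weld-bot | the right bank: the scan-bot]
5. Boatman goes to the right bank with the weld-bot.  [the left bank: the paint-bot | the right bank: the scan-bot, the weld-bot]
6. Boatman goes back to the left bank alone.  [the left bank: the paint-bot | the right bank: the scan-bot, the weld-bot]
7. Boatman goes to the right bank with the paint-bot.  [the left bank: — | the right bank: the paint-bot, the scan-bot, the weld-bot]

7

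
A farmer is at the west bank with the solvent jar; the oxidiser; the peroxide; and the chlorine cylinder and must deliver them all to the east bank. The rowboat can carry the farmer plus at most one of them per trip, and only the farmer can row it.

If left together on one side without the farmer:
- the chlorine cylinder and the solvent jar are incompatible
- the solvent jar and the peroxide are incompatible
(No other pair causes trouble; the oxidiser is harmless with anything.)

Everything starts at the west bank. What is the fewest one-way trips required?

Counting alone: the farmer can take at most 1 across per trip to the east bank, so moving all 4 needs at least 4 loaded trips out, with a return between consecutive ones — at least 7 crossings.
The safety rule pushes this higher. Following every safe sequence of crossings, the most of the 4 that can be at the east bank as the rowboat arrives there on crossing 7 is 3 — never all 4.
So no plan with fewer than 9 crossings exists, and this one achieves 9:
1. Farmer goes to the east bank with the solvent jar.  [the west bank: the chlorine cylinder, the oxidiser, the peroxide | the east bank: the solvent jar]
2. Farmer goes back to the west bank alone.  [the west bank: the chlorine cylinder, the oxidiser, the peroxide | the east bank: the solvent jar]
3. Farmer goes to the east bank with the oxidiser.  [the west bank: the chlorine cylinder, the peroxide | the east bank: the oxidiser, the solvent jar]
4. Farmer goes back to the west bank alone.  [the west bank: the chlorine cylinder, the peroxide | the east bank: the oxidiser, the solvent jar]
5. Farmer goes to the east bank with the peroxide.  [the west bank: the chlorine cylinder | the east bank: the oxidiser, the peroxide, the solvent jar]
6. Farmer goes back to the west bank with the solvent jar.  [the west bank: the chlorine cylinder, the solvent jar | the east bank: the oxidiser, the peroxide]
7. Farmer goes to the east bank with the chlorine cylinder.  [the west bank: the solvent jar | the east bank: the chlorine cylinder, the oxidiser, the peroxide]
8. Farmer goes back to the west bank alone.  [the west bank: the solvent jar | the east bank: the chlorine cylinder, the oxidiser, the peroxide]
9. Farmer goes to the east bank with the solvent jar.  [the west bank: — | the east bank: the chlorine cylinder, the oxidiser, the peroxide, the solvent jar]

9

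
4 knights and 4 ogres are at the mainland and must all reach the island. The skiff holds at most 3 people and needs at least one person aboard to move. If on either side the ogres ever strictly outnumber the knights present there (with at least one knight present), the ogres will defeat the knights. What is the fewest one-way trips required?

9

Counting alone: each trip to the island takes at most 3 across and each return brings at least 1 back, so after t trips out (and t−1 returns) at most 3t − (t−1) of the 8 are across; that first reaches 8 at t = 4, so at least 7 crossings are needed.
The safety rule pushes this higher. Following every safe sequence of crossings, the most of the 8 that can be at the island as the skiff arrives there on crossing 7 is 7 — never all 8.
So no plan with fewer than 9 crossings exists, and this one achieves 9:
1. 2 ogres → the island.  (the mainland: 4K 2O; the island: 0K 2O)
2. 1 ogre ← the mainland.  (the mainland: 4K 3O; the island: 0K 1O)
3. 3 ogres → the island.  (the mainland: 4K 0O; the island: 0K 4O)
4. 1 ogre ← the mainland.  (the mainland: 4K 1O; the island: 0K 3O)
5. 3 knights → the island.  (the mainland: 1K 1O; the island: 3K 3O)
6. 1 knight and 1 ogre ← the mainland.  (the mainland: 2K 2O; the island: 2K 2O)
7. 2 knights → the island.  (the mainland: 0K 2O; the island: 4K 2O)
8. 1 ogre ← the mainland.  (the mainland: 0K 3O; the island: 4K 1O)
9. 3 ogres → the island.  (the mainland: 0K 0O; the island: 4K 4O)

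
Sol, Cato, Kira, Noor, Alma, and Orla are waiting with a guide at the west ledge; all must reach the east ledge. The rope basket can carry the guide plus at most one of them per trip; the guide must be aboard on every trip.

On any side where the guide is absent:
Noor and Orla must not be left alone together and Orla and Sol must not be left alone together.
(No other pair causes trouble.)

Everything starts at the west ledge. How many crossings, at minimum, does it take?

Counting alone: the guide can take at most 1 across per trip to the east ledge, so moving all 6 needs at least 6 loaded trips out, with a return between consecutive ones — at least 11 crossings.
The safety rule pushes this higher. Following every safe sequence of crossings, the most of the 6 that can be at the east ledge as the rope basket arrives there on crossing 11 is 5 — never all 6.
So no plan with fewer than 13 crossings exists, and this one achieves 13:
1. Guide goes to the east ledge with Orla.
2. Guide goes back to the west ledge alone.
3. Guide goes to the east ledge with Sol.
4. Guide goes back to the west ledge with Orla.
5. Guide goes to the east ledge with Noor.
6. Guide goes back to the west ledge alone.
7. Guide goes to the east ledge with Cato.
8. Guide goes back to the west ledge alone.
9. Guide goes to the east ledge with Kira.
10. Guide goes back to the west ledge alone.
11. Guide goes to the east ledge with Alma.
12. Guide goes back to the west ledge alone.
13. Guide goes to the east ledge with Orla.

13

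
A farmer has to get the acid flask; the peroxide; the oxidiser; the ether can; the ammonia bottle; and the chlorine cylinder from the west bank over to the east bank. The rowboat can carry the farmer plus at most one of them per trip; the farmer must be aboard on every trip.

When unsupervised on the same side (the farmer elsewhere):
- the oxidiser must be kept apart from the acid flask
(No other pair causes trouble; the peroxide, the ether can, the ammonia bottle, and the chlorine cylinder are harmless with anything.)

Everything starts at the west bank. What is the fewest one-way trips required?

Counting alone: the farmer can take at most 1 across per trip to the east bank, so moving all 6 needs at least 6 loaded trips out, with a return between consecutive ones — at least 11 crossings.
The plan below uses exactly 11 crossings, so it is optimal:
1. Farmer goes to the east bank with the acid flask.  [the west bank: the ammonia bottle, the chlorine cylinder, the ether can, the oxidiser, the peroxide | the east bank: the acid flask]
2. Farmer goes back to the west bank alone.  [the west bank: the ammonia bottle, the chlorine cylinder, the ether can, the oxidiser, the peroxide | the east bank: the acid flask]
3. Farmer goes to the east bank with the peroxide.  [the west bank: the ammonia bottle, the chlorine cylinder, the ether can, the oxidiser | the east bank: the acid flask, the peroxide]
4. Farmer goes back to the west bank alone.  [the west bank: the ammonia bottle, the chlorine cylinder, the ether can, the oxidiser | the east bank: the acid flask, the peroxide]
5. Farmer goes to the east bank with the ether can.  [the west bank: the ammonia bottle, the chlorine cylinder, the oxidiser | the east bank: the acid flask, the ether can, the peroxide]
6. Farmer goes back to the west bank alone.  [the west bank: the ammonia bottle, the chlorine cylinder, the oxidiser | the east bank: the acid flask, the ether can, the peroxide]
7. Farmer goes to the east bank with the ammonia bottle.  [the west bank: the chlorine cylinder, the oxidiser | the east bank: the acid flask, the ammonia bottle, the ether can, the peroxide]
8. Farmer goes back to the west bank alone.  [the west bank: the chlorine cylinder, the oxidiser | the east bank: the acid flask, the ammonia bottle, the ether can, the peroxide]
9. Farmer goes to the east bank with the chlorine cylinder.  [the west bank: the oxidiser | the east bank: the acid flask, the ammonia bottle, the chlorine cylinder, the ether can, the peroxide]
10. Farmer goes back to the west bank alone.  [the west bank: the oxidiser | the east bank: the acid flask, the ammonia bottle, the chlorine cylinder, the ether can, the peroxide]
11. Farmer goes to the east bank with the oxidiser.  [the west bank: — | the east bank: the acid flask, the ammonia bottle, the chlorine cylinder, the ether can, the oxidiser, the peroxide]

11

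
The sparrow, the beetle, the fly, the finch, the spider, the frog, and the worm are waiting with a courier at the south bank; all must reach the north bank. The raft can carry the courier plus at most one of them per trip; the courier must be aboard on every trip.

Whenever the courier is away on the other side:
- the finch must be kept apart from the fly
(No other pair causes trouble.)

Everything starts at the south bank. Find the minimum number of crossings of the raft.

13

Counting alone: the courier can take at most 1 across per trip to the north bank, so moving all 7 needs at least 7 loaded trips out, with a return between consecutive ones — at least 13 crossings.
The plan below uses exactly 13 crossings, so it is optimal:
1. Courier goes to the north bank with the fly.
2. Courier goes back to the south bank alone.
3. Courier goes to the north bank with the sparrow.
4. Courier goes back to the south bank alone.
5. Courier goes to the north bank with the beetle.
6. Courier goes back to the south bank alone.
7. Courier goes to the north bank with the spider.
8. Courier goes back to the south bank alone.
9. Courier goes to the north bank with the frog.
10. Courier goes back to the south bank alone.
11. Courier goes to the north bank with the worm.
12. Courier goes back to the south bank alone.
13. Courier goes to the north bank with the finch.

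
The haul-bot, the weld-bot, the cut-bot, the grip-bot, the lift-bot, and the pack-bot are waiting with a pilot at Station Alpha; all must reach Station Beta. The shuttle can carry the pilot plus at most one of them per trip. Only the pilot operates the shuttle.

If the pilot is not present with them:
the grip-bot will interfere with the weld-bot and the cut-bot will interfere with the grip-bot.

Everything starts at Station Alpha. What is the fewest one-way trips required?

13

Counting alone: the pilot can take at most 1 across per trip to Station Beta, so moving all 6 needs at least 6 loaded trips out, with a return between consecutive ones — at least 11 crossings.
The safety rule pushes this higher. Following every safe sequence of crossings, the most of the 6 that can be at Station Beta as the shuttle arrives there on crossing 11 is 5 — never all 6.
So no plan with fewer than 13 crossings exists, and this one achieves 13:
1. Pilot goes to Station Beta with the grip-bot.
2. Pilot goes back to Station Alpha alone.
3. Pilot goes to Station Beta with the haul-bot.
4. Pilot goes back to Station Alpha alone.
5. Pilot goes to Station Beta with the weld-bot.
6. Pilot goes back to Station Alpha with the grip-bot.
7. Pilot goes to Station Beta with the cut-bot.
8. Pilot goes back to Station Alpha alone.
9. Pilot goes to Station Beta with the lift-bot.
10. Pilot goes back to Station Alpha alone.
11. Pilot goes to Station Beta with the pack-bot.
12. Pilot goes back to Station Alpha alone.
13. Pilot goes to Station Beta with the grip-bot.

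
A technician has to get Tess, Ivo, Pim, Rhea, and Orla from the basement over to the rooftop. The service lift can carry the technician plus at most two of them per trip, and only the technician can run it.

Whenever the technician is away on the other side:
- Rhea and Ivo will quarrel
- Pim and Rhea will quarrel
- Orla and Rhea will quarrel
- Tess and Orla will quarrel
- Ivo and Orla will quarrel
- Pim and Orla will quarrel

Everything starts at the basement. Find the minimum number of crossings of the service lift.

Counting alone: the technician can take at most 2 across per trip to the rooftop, so moving all 5 needs at least 3 loaded trips out, with a return between consecutive ones — at least 5 crossings.
The safety rule pushes this higher. Following every safe sequence of crossings, the most of the 5 that can be at the rooftop as the service lift arrives there on crossing 5 is 4 — never all 5.
So no plan with fewer than 7 crossings exists, and this one achieves 7:
1. Technician goes to the rooftop with Orla and Rhea.  [the basement: Ivo, Pim, Tess | the rooftop: Orla, Rhea]
2. Technician goes back to the basement with Rhea.  [the basement: Ivo, Pim, Rhea, Tess | the rooftop: Orla]
3. Technician goes to the rooftop with Rhea and Tess.  [the basement: Ivo, Pim | the rooftop: Orla, Rhea, Tess]
4. Technician goes back to the basement with Orla.  [the basement: Ivo, Orla, Pim | the rooftop: Rhea, Tess]
5. Technician goes to the rooftop with Ivo and Pim.  [the basement: Orla | the rooftop: Ivo, Pim, Rhea, Tess]
6. Technician goes back to the basement with Rhea.  [the basement: Orla, Rhea | the rooftop: Ivo, Pim, Tess]
7. Technician goes to the rooftop with Orla and Rhea.  [the basement: — | the rooftop: Ivo, Orla, Pim, Rhea, Tess]

7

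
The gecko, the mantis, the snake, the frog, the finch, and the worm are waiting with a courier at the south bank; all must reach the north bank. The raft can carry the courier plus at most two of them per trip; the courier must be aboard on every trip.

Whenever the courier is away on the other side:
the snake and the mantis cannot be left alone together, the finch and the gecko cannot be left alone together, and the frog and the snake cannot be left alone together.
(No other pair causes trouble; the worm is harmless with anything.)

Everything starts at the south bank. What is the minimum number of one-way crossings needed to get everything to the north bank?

7

Counting alone: the courier can take at most 2 across per trip to the north bank, so moving all 6 needs at least 3 loaded trips out, with a return between consecutive ones — at least 5 crossings.
The safety rule pushes this higher. Following every safe sequence of crossings, the most of the 6 that can be at the north bank as the raft arrives there on crossing 5 is 5 — never all 6.
So no plan with fewer than 7 crossings exists, and this one achieves 7:
1. Courier goes to the north bank with the gecko and the snake.  [the south bank: the finch, the frog, the mantis, the worm | the north bank: the gecko, the snake]
2. Courier goes back to the south bank alone.  [the south bank: the finch, the frog, the mantis, the worm | the north bank: the gecko, the snake]
3. Courier goes to the north bank with the mantis.  [the south bank: the finch, the frog, the worm | the north bank: the gecko, the mantis, the snake]
4. Courier goes back to the south bank with the snake.  [the south bank: the finch, the frog, the snake, the worm | the north bank: the gecko, the mantis]
5. Courier goes to the north bank with the frog and the worm.  [the south bank: the finch, the snake | the north bank: the frog, the gecko, the mantis, the worm]
6. Courier goes back to the south bank alone.  [the south bank: the finch, the snake | the north bank: the frog, the gecko, the mantis, the worm]
7. Courier goes to the north bank with the finch and the snake.  [the south bank: — | the north bank: the finch, the frog, the gecko, the mantis, the snake, the worm]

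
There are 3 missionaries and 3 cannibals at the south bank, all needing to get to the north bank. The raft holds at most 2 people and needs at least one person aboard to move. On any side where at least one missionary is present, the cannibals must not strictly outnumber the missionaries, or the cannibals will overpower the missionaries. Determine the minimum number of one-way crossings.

Counting alone: each trip to the north bank takes at most 2 across and each return brings at least 1 back, so after t trips out (and t−1 returns) at most 2t − (t−1) of the 6 are across; that first reaches 6 at t = 5, so at least 9 crossings are needed.
The safety rule pushes this higher. Following every safe sequence of crossings, the most of the 6 that can be at the north bank as the raft arrives there on crossing 9 is 5 — never all 6.
So no plan with fewer than 11 crossings exists, and this one achieves 11:
1. 2 cannibals → the north bank.  (the south bank: 3M 1C; the north bank: 0M 2C)
2. 1 cannibal ← the south bank.  (the south bank: 3M 2C; the north bank: 0M 1C)
3. 2 cannibals → the north bank.  (the south bank: 3M 0C; the north bank: 0M 3C)
4. 1 cannibal ← the south bank.  (the south bank: 3M 1C; the north bank: 0M 2C)
5. 2 missionaries → the north bank.  (the south bank: 1M 1C; the north bank: 2M 2C)
6. 1 missionary and 1 cannibal ← the south bank.  (the south bank: 2M 2C; the north bank: 1M 1C)
7. 2 missionaries → the north bank.  (the south bank: 0M 2C; the north bank: 3M 1C)
8. 1 cannibal ← the south bank.  (the south bank: 0M 3C; the north bank: 3M 0C)
9. 2 cannibals → the north bank.  (the south bank: 0M 1C; the north bank: 3M 2C)
10. 1 cannibal ← the south bank.  (the south bank: 0M 2C; the north bank: 3M 1C)
11. 2 cannibals → the north bank.  (the south bank: 0M 0C; the north bank: 3M 3C)

11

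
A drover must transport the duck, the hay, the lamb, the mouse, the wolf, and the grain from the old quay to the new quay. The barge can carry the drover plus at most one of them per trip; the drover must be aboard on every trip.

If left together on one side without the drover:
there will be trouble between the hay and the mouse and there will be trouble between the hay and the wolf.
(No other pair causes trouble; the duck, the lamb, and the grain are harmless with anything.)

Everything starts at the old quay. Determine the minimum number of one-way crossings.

Counting alone: the drover can take at most 1 across per trip to the new quay, so moving all 6 needs at least 6 loaded trips out, with a return between consecutive ones — at least 11 crossings.
The safety rule pushes this higher. Following every safe sequence of crossings, the most of the 6 that can be at the new quay as the barge arrives there on crossing 11 is 5 — never all 6.
So no plan with fewer than 13 crossings exists, and this one achieves 13:
1. Drover goes to the new quay with the hay.  [the old quay: the duck, the grain, the lamb, the mouse, the wolf | the new quay: the hay]
2. Drover goes back to the old quay alone.  [the old quay: the duck, the grain, the lamb, the mouse, the wolf | the new quay: the hay]
3. Drover goes to the new quay with the duck.  [the old quay: the grain, the lamb, the mouse, the wolf | the new quay: the duck, the hay]
4. Drover goes back to the old quay alone.  [the old quay: the grain, the lamb, the mouse, the wolf | the new quay: the duck, the hay]
5. Drover goes to the new quay with the lamb.  [the old quay: the grain, the mouse, the wolf | the new quay: the duck, the hay, the lamb]
6. Drover goes back to the old quay alone.  [the old quay: the grain, the mouse, the wolf | the new quay: the duck, the hay, the lamb]
7. Drover goes to the new quay with the mouse.  [the old quay: the grain, the wolf | the new quay: the duck, the hay, the lamb, the mouse]
8. Drover goes back to the old quay with the hay.  [the old quay: the grain, the hay, the wolf | the new quay: the duck, the lamb, the mouse]
9. Drover goes to the new quay with the wolf.  [the old quay: the grain, the hay | the new quay: the duck, the lamb, the mouse, the wolf]
10. Drover goes back to the old quay alone.  [the old quay: the grain, the hay | the new quay: the duck, the lamb, the mouse, the wolf]
11. Drover goes to the new quay with the grain.  [the old quay: the hay | the new quay: the duck, the grain, the lamb, the mouse, the wolf]
12. Drover goes back to the old quay alone.  [the old quay: the hay | the new quay: the duck, the grain, the lamb, the mouse, the wolf]
13. Drover goes to the new quay with the hay.  [the old quay: — | the new quay: the duck, the grain, the hay, the lamb, the mouse, the wolf]

13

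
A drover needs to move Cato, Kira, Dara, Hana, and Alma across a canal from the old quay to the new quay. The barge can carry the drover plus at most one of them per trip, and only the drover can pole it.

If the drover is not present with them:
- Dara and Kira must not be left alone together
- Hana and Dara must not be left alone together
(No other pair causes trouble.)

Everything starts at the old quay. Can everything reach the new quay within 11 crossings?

Yes — this plan uses 11 crossings (≤ 11):
1. Drover goes to the new quay with Dara.  [the old quay: Alma, Cato, Hana, Kira | the new quay: Dara]
2. Drover goes back to the old quay alone.  [the old quay: Alma, Cato, Hana, Kira | the new quay: Dara]
3. Drover goes to the new quay with Cato.  [the old quay: Alma, Hana, Kira | the new quay: Cato, Dara]
4. Drover goes back to the old quay alone.  [the old quay: Alma, Hana, Kira | the new quay: Cato, Dara]
5. Drover goes to the new quay with Kira.  [the old quay: Alma, Hana | the new quay: Cato, Dara, Kira]
6. Drover goes back to the old quay with Dara.  [the old quay: Alma, Dara, Hana | the new quay: Cato, Kira]
7. Drover goes to the new quay with Hana.  [the old quay: Alma, Dara | the new quay: Cato, Hana, Kira]
8. Drover goes back to the old quay alone.  [the old quay: Alma, Dara | the new quay: Cato, Hana, Kira]
9. Drover goes to the new quay with Alma.  [the old quay: Dara | the new quay: Alma, Cato, Hana, Kira]
10. Drover goes back to the old quay alone.  [the old quay: Dara | the new quay: Alma, Cato, Hana, Kira]
11. Drover goes to the new quay with Dara.  [the old quay: — | the new quay: Alma, Cato, Dara, Hana, Kira]

Yes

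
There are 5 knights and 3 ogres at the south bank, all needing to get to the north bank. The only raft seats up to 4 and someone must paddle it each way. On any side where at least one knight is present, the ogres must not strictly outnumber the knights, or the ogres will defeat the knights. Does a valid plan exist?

1. 2 ogres → the north bank.  (the south bank: 5K 1O; the north bank: 0K 2O)
2. 1 ogre ← the south bank.  (the south bank: 5K 2O; the north bank: 0K 1O)
3. 3 knights and 1 ogre → the north bank.  (the south bank: 2K 1O; the north bank: 3K 2O)
4. 1 ogre ← the south bank.  (the south bank: 2K 2O; the north bank: 3K 1O)
5. 2 knights and 2 ogres → the north bank.  (the south bank: 0K 0O; the north bank: 5K 3O)

Yes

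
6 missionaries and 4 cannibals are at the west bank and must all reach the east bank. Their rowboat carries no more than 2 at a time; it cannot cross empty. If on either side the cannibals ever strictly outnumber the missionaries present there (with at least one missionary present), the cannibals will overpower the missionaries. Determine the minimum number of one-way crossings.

17

Counting alone: each trip to the east bank takes at most 2 across and each return brings at least 1 back, so after t trips out (and t−1 returns) at most 2t − (t−1) of the 10 are across; that first reaches 10 at t = 9, so at least 17 crossings are needed.
The plan below uses exactly 17 crossings, so it is optimal:
1. 2 cannibals → the east bank.  (the west bank: 6M 2C; the east bank: 0M 2C)
2. 1 cannibal ← the west bank.  (the west bank: 6M 3C; the east bank: 0M 1C)
3. 2 cannibals → the east bank.  (the west bank: 6M 1C; the east bank: 0M 3C)
4. 1 cannibal ← the west bank.  (the west bank: 6M 2C; the east bank: 0M 2C)
5. 2 missionaries → the east bank.  (the west bank: 4M 2C; the east bank: 2M 2C)
6. 1 cannibal ← the west bank.  (the west bank: 4M 3C; the east bank: 2M 1C)
7. 1 missionary and 1 cannibal → the east bank.  (the west bank: 3M 2C; the east bank: 3M 2C)
8. 1 cannibal ← the west bank.  (the west bank: 3M 3C; the east bank: 3M 1C)
9. 2 cannibals → the east bank.  (the west bank: 3M 1C; the east bank: 3M 3C)
10. 1 cannibal ← the west bank.  (the west bank: 3M 2C; the east bank: 3M 2C)
11. 1 missionary and 1 cannibal → the east bank.  (the west bank: 2M 1C; the east bank: 4M 3C)
12. 1 cannibal ← the west bank.  (the west bank: 2M 2C; the east bank: 4M 2C)
13. 2 cannibals → the east bank.  (the west bank: 2M 0C; the east bank: 4M 4C)
14. 1 cannibal ← the west bank.  (the west bank: 2M 1C; the east bank: 4M 3C)
15. 1 missionary and 1 cannibal → the east bank.  (the west bank: 1M 0C; the east bank: 5M 4C)
16. 1 cannibal ← the west bank.  (the west bank: 1M 1C; the east bank: 5M 3C)
17. 1 missionary and 1 cannibal → the east bank.  (the west bank: 0M 0C; the east bank: 6M 4C)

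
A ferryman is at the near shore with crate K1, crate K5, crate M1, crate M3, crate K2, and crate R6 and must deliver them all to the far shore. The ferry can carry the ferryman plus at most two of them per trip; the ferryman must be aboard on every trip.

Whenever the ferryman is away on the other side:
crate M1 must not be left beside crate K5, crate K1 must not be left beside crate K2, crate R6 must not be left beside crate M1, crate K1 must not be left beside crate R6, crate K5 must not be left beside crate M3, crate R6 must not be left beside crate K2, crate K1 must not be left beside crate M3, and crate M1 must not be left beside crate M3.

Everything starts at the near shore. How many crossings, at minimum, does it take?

impossible

Whatever the first load, the items left behind include a forbidden pair without the ferryman. No opening move is safe, so no plan exists.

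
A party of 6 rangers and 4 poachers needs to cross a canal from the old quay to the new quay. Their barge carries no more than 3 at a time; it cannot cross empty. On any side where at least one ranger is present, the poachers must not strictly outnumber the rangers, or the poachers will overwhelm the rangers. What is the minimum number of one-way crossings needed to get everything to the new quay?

9

Counting alone: each trip to the new quay takes at most 3 across and each return brings at least 1 back, so after t trips out (and t−1 returns) at most 3t − (t−1) of the 10 are across; that first reaches 10 at t = 5, so at least 9 crossings are needed.
The plan below uses exactly 9 crossings, so it is optimal:
1. 2 poachers → the new quay.  (the old quay: 6R 2P; the new quay: 0R 2P)
2. 1 poacher ← the old quay.  (the old quay: 6R 3P; the new quay: 0R 1P)
3. 3 poachers → the new quay.  (the old quay: 6R 0P; the new quay: 0R 4P)
4. 1 poacher ← the old quay.  (the old quay: 6R 1P; the new quay: 0R 3P)
5. 3 rangers → the new quay.  (the old quay: 3R 1P; the new quay: 3R 3P)
6. 1 poacher ← the old quay.  (the old quay: 3R 2P; the new quay: 3R 2P)
7. 1 ranger and 2 poachers → the new quay.  (the old quay: 2R 0P; the new quay: 4R 4P)
8. 1 poacher ← the old quay.  (the old quay: 2R 1P; the new quay: 4R 3P)
9. 2 rangers and 1 poacher → the new quay.  (the old quay: 0R 0P; the new quay: 6R 4P)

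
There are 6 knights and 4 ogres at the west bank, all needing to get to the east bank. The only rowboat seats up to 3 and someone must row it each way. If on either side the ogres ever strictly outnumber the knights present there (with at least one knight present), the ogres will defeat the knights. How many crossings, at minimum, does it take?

9

Counting alone: each trip to the east bank takes at most 3 across and each return brings at least 1 back, so after t trips out (and t−1 returns) at most 3t − (t−1) of the 10 are across; that first reaches 10 at t = 5, so at least 9 crossings are needed.
The plan below uses exactly 9 crossings, so it is optimal:
1. 2 ogres → the east bank.  (the west bank: 6K 2O; the east bank: 0K 2O)
2. 1 ogre ← the west bank.  (the west bank: 6K 3O; the east bank: 0K 1O)
3. 3 ogres → the east bank.  (the west bank: 6K 0O; the east bank: 0K 4O)
4. 1 ogre ← the west bank.  (the west bank: 6K 1O; the east bank: 0K 3O)
5. 3 knights → the east bank.  (the west bank: 3K 1O; the east bank: 3K 3O)
6. 1 ogre ← the west bank.  (the west bank: 3K 2O; the east bank: 3K 2O)
7. 1 knight and 2 ogres → the east bank.  (the west bank: 2K 0O; the east bank: 4K 4O)
8. 1 ogre ← the west bank.  (the west bank: 2K 1O; the east bank: 4K 3O)
9. 2 knights and 1 ogre → the east bank.  (the west bank: 0K 0O; the east bank: 6K 4O)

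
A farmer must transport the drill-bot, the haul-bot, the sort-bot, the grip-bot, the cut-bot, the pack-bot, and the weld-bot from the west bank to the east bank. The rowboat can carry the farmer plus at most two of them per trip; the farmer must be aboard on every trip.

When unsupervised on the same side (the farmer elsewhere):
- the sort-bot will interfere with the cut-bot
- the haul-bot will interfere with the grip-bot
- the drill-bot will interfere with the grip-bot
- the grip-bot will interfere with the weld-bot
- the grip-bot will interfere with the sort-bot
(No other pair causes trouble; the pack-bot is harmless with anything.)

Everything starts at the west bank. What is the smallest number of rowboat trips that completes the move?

9

Counting alone: the farmer can take at most 2 across per trip to the east bank, so moving all 7 needs at least 4 loaded trips out, with a return between consecutive ones — at least 7 crossings.
The safety rule pushes this higher. Following every safe sequence of crossings, the most of the 7 that can be at the east bank as the rowboat arrives there on crossing 7 is 6 — never all 7.
So no plan with fewer than 9 crossings exists, and this one achieves 9:
1. Farmer goes to the east bank with the grip-bot and the sort-bot.  [the west bank: the cut-bot, the drill-bot, the haul-bot, the pack-bot, the weld-bot | the east bank: the grip-bot, the sort-bot]
2. Farmer goes back to the west bank with the sort-bot.  [the west bank: the cut-bot, the drill-bot, the haul-bot, the pack-bot, the sort-bot, the weld-bot | the east bank: the grip-bot]
3. Farmer goes to the east bank with the drill-bot and the sort-bot.  [the west bank: the cut-bot, the haul-bot, the pack-bot, the weld-bot | the east bank: the drill-bot, the grip-bot, the sort-bot]
4. Farmer goes back to the west bank with the grip-bot.  [the west bank: the cut-bot, the grip-bot, the haul-bot, the pack-bot, the weld-bot | the east bank: the drill-bot, the sort-bot]
5. Farmer goes to the east bank with the grip-bot and the haul-bot.  [the west bank: the cut-bot, the pack-bot, the weld-bot | the east bank: the drill-bot, the grip-bot, the haul-bot, the sort-bot]
6. Farmer goes back to the west bank with the grip-bot.  [the west bank: the cut-bot, the grip-bot, the pack-bot, the weld-bot | the east bank: the drill-bot, the haul-bot, the sort-bot]
7. Farmer goes to the east bank with the pack-bot and the weld-bot.  [the west bank: the cut-bot, the grip-bot | the east bank: the drill-bot, the haul-bot, the pack-bot, the sort-bot, the weld-bot]
8. Farmer goes back to the west bank alone.  [the west bank: the cut-bot, the grip-bot | the east bank: the drill-bot, the haul-bot, the pack-bot, the sort-bot, the weld-bot]
9. Farmer goes to the east bank with the cut-bot and the grip-bot.  [the west bank: — | the east bank: the cut-bot, the drill-bot, the grip-bot, the haul-bot, the pack-bot, the sort-bot, the weld-bot]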